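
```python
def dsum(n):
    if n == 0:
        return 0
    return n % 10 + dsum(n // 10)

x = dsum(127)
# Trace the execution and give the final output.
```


dsum(127)
= 7 + dsum(12)
= 7 + 2 + dsum(1)
= 7 + 2 + 1 + dsum(0)
= 7 + 2 + 1 + 0
= 10


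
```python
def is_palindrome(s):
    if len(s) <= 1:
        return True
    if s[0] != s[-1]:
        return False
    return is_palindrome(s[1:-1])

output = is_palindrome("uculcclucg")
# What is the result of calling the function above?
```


is_palindrome("uculcclucg")
"uculcclucg": s[0]='u' != s[-1]='g' -> False
= False


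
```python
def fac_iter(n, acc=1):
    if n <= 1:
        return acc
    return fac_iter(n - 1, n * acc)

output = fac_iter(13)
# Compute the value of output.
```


fac_iter(13, 1)
= fac_iter(12, 13 * 1) = fac_iter(12, 13)
= fac_iter(11, 12 * 13) = fac_iter(11, 156)
= fac_iter(10, 11 * 156) = fac_iter(10, 1716)
= fac_iter(9, 10 * 1716) = fac_iter(9, 17160)
= fac_iter(8, 9 * 17160) = fac_iter(8, 154440)
= fac_iter(7, 8 * 154440) = fac_iter(7, 1235520)
= fac_iter(6, 7 * 1235520) = fac_iter(6, 8648640)
= fac_iter(5, 6 * 8648640) = fac_iter(5, 51891840)
= fac_iter(4, 5 * 51891840) = fac_iter(4, 259459200)
= fac_iter(3, 4 * 259459200) = fac_iter(3, 1037836800)
= fac_iter(2, 3 * 1037836800) = fac_iter(2, 3113510400)
= fac_iter(1, 2 * 3113510400) = fac_iter(1, 6227020800)
n <= 1, return acc = 6227020800


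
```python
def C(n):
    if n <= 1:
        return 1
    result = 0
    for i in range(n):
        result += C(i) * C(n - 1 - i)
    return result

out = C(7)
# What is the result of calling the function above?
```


C(7)
= sum of C(i) * C(7-1-i) for i in 0..6
First compute sub-values bottom-up:
  C(0) = 1, C(1) = 1
  C(2) = 1*1 + 1*1 = 2
  C(3) = 1*2 + 1*1 + 2*1 = 5
  C(4) = 1*5 + 1*2 + 2*1 + 5*1 = 14
  C(5) = 1*14 + 1*5 + 2*2 + 5*1 + 14*1 = 42
  C(6) = 1*42 + 1*14 + 2*5 + 5*2 + 14*1 + 42*1 = 132
Now C(7):
  C(0)*C(6) = 1*132 = 132
  C(1)*C(5) = 1*42 = 42
  C(2)*C(4) = 2*14 = 28
  C(3)*C(3) = 5*5 = 25
  C(4)*C(2) = 14*2 = 28
  C(5)*C(1) = 42*1 = 42
  C(6)*C(0) = 132*1 = 132
= 132 + 42 + 28 + 25 + 28 + 42 + 132
= 429


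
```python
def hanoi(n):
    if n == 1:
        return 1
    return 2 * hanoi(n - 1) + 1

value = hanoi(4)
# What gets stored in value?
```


hanoi(4)
= 2 * hanoi(3) + 1
= 2 * (2 * hanoi(2) + 1) + 1
= 2 * (2 * (2 * hanoi(1) + 1) + 1) + 1
Now compute bottom-up:
hanoi(1) = 1
hanoi(2) = 2 * 1 + 1 = 3
hanoi(3) = 2 * 3 + 1 = 7
hanoi(4) = 2 * 7 + 1 = 15
= 15


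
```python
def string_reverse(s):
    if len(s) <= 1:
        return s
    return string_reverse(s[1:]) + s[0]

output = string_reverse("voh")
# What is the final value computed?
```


string_reverse("voh")
= string_reverse("oh") + "v"
= string_reverse("h") + "o" + "v"
= "h" + "o" + "v"
= "hov"


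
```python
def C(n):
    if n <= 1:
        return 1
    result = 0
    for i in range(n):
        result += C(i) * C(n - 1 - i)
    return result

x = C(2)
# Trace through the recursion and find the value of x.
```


C(2)
= sum of C(i) * C(2-1-i) for i in 0..1
  C(0)*C(1) = 1*1 = 1
  C(1)*C(0) = 1*1 = 1
= 1 + 1
= 2


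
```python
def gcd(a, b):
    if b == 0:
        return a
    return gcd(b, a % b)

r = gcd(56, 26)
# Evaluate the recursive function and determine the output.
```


gcd(56, 26)
= gcd(26, 56 % 26) = gcd(26, 4)
= gcd(4, 26 % 4) = gcd(4, 2)
= gcd(2, 4 % 2) = gcd(2, 0)
b == 0, return a = 2


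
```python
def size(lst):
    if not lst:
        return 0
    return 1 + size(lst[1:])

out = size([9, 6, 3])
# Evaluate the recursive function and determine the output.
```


size([9, 6, 3])
= 1 + size([6, 3])
= 1 + 1 + size([3])
= 1 + 1 + 1 + size([])
= 1 + 1 + 1 + 0
= 3


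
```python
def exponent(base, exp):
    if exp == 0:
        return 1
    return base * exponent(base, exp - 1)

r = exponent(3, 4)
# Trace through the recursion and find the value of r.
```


exponent(3, 4)
= 3 * exponent(3, 3)
= 3 * 3 * exponent(3, 2)
= 3 * 3 * 3 * exponent(3, 1)
= 3 * 3 * 3 * 3 * exponent(3, 0)
= 3 * 3 * 3 * 3 * 1
= 81


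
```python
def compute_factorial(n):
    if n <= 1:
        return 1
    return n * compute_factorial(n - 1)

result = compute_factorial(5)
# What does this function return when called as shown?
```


compute_factorial(5)
= 5 * compute_factorial(4)
= 5 * 4 * compute_factorial(3)
= 5 * 4 * 3 * compute_factorial(2)
= 5 * 4 * 3 * 2 * compute_factorial(1)
= 5 * 4 * 3 * 2 * 1
= 120


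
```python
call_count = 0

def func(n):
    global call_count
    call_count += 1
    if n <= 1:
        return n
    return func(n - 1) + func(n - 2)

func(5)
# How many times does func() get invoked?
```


func(5) calls func(4) and func(3); each non-base call branches into two more.
Let C(k) = total number of calls made by func(k), including the call to func(k) itself.
Base cases: C(0) = 1, C(1) = 1
Recurrence: C(k) = 1 + C(k-1) + C(k-2)
  C(2) = 1 + C(1) + C(0) = 1 + 1 + 1 = 3
  C(3) = 1 + C(2) + C(1) = 1 + 3 + 1 = 5
  C(4) = 1 + C(3) + C(2) = 1 + 5 + 3 = 9
  C(5) = 1 + C(4) + C(3) = 1 + 9 + 5 = 15
Total calls = C(5) = 15


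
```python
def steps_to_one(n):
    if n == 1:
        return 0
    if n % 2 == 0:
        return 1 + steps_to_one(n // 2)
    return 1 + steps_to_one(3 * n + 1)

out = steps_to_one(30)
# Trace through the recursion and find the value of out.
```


steps_to_one(30)
30 is even -> steps_to_one(15)
15 is odd -> 3*15+1 = 46 -> steps_to_one(46)
46 is even -> steps_to_one(23)
23 is odd -> 3*23+1 = 70 -> steps_to_one(70)
70 is even -> steps_to_one(35)
35 is odd -> 3*35+1 = 106 -> steps_to_one(106)
106 is even -> steps_to_one(53)
53 is odd -> 3*53+1 = 160 -> steps_to_one(160)
160 is even -> steps_to_one(80)
80 is even -> steps_to_one(40)
40 is even -> steps_to_one(20)
20 is even -> steps_to_one(10)
10 is even -> steps_to_one(5)
5 is odd -> 3*5+1 = 16 -> steps_to_one(16)
16 is even -> steps_to_one(8)
8 is even -> steps_to_one(4)
4 is even -> steps_to_one(2)
2 is even -> steps_to_one(1)
Reached 1 after 18 steps
= 18


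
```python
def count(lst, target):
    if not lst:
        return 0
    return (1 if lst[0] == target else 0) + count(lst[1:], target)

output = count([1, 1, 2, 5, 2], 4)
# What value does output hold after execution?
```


count([1, 1, 2, 5, 2], 4)
lst[0]=1 != 4: 0 + count([1, 2, 5, 2], 4)
lst[0]=1 != 4: 0 + count([2, 5, 2], 4)
lst[0]=2 != 4: 0 + count([5, 2], 4)
lst[0]=5 != 4: 0 + count([2], 4)
lst[0]=2 != 4: 0 + count([], 4)
= 0


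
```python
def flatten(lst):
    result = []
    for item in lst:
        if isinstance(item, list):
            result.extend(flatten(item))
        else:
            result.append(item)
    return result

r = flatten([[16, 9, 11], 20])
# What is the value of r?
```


flatten([[16, 9, 11], 20])
Processing each element:
  [16, 9, 11] is a list -> flatten recursively -> [16, 9, 11]
  20 is not a list -> append 20
= [16, 9, 11, 20]


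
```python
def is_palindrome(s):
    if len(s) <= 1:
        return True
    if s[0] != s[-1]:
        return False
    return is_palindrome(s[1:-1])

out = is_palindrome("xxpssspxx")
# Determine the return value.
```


is_palindrome("xxpssspxx")
"xxpssspxx": s[0]='x' == s[-1]='x' -> is_palindrome("xpssspx")
"xpssspx": s[0]='x' == s[-1]='x' -> is_palindrome("psssp")
"psssp": s[0]='p' == s[-1]='p' -> is_palindrome("sss")
"sss": s[0]='s' == s[-1]='s' -> is_palindrome("s")
"s": len <= 1 -> True
= True


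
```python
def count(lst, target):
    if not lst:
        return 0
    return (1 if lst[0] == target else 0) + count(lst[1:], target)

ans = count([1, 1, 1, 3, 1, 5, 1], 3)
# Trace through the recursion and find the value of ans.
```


count([1, 1, 1, 3, 1, 5, 1], 3)
lst[0]=1 != 3: 0 + count([1, 1, 3, 1, 5, 1], 3)
lst[0]=1 != 3: 0 + count([1, 3, 1, 5, 1], 3)
lst[0]=1 != 3: 0 + count([3, 1, 5, 1], 3)
lst[0]=3 == 3: 1 + count([1, 5, 1], 3)
lst[0]=1 != 3: 0 + count([5, 1], 3)
lst[0]=5 != 3: 0 + count([1], 3)
lst[0]=1 != 3: 0 + count([], 3)
= 1


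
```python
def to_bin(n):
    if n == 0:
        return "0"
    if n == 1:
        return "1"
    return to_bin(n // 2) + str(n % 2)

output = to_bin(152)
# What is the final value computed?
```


to_bin(152)
= to_bin(76) + "0"
= to_bin(38) + "0" + "0"
= to_bin(19) + "0" + "0" + "0"
= to_bin(9) + "1" + "0" + "0" + "0"
= to_bin(4) + "1" + "1" + "0" + "0" + "0"
= to_bin(2) + "0" + "1" + "1" + "0" + "0" + "0"
= to_bin(1) + "0" + "0" + "1" + "1" + "0" + "0" + "0"
= "1" + "0" + "0" + "1" + "1" + "0" + "0" + "0"
= "10011000"


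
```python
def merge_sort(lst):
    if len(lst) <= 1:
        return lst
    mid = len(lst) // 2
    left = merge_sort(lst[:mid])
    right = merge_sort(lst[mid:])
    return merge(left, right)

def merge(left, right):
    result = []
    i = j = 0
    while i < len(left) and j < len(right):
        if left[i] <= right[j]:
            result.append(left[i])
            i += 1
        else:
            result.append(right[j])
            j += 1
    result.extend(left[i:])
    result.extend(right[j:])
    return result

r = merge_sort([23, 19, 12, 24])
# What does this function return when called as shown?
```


merge_sort([23, 19, 12, 24])
Split into [23, 19] and [12, 24]
Left sorted: [19, 23]
Right sorted: [12, 24]
Merge [19, 23] and [12, 24]
= [12, 19, 23, 24]


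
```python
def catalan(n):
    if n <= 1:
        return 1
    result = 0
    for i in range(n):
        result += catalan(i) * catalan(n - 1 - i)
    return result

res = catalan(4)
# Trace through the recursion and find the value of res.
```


catalan(4)
= sum of catalan(i) * catalan(4-1-i) for i in 0..3
First compute sub-values bottom-up:
  catalan(0) = 1, catalan(1) = 1
  catalan(2) = 1*1 + 1*1 = 2
  catalan(3) = 1*2 + 1*1 + 2*1 = 5
Now catalan(4):
  catalan(0)*catalan(3) = 1*5 = 5
  catalan(1)*catalan(2) = 1*2 = 2
  catalan(2)*catalan(1) = 2*1 = 2
  catalan(3)*catalan(0) = 5*1 = 5
= 5 + 2 + 2 + 5
= 14


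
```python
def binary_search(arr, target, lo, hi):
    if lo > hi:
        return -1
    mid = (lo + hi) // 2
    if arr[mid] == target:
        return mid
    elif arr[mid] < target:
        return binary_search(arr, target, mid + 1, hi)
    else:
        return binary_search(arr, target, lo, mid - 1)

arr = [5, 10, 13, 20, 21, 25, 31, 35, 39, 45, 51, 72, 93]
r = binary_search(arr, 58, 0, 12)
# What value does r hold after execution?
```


binary_search(arr, 58, 0, 12)
lo=0, hi=12, mid=6, arr[mid]=31
31 < 58, search right half
lo=7, hi=12, mid=9, arr[mid]=45
45 < 58, search right half
lo=10, hi=12, mid=11, arr[mid]=72
72 > 58, search left half
lo=10, hi=10, mid=10, arr[mid]=51
51 < 58, search right half
lo > hi, target not found, return -1
= -1


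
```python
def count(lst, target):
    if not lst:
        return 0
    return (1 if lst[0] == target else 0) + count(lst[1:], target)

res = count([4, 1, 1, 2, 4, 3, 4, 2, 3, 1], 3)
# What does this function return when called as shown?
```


count([4, 1, 1, 2, 4, 3, 4, 2, 3, 1], 3)
lst[0]=4 != 3: 0 + count([1, 1, 2, 4, 3, 4, 2, 3, 1], 3)
lst[0]=1 != 3: 0 + count([1, 2, 4, 3, 4, 2, 3, 1], 3)
lst[0]=1 != 3: 0 + count([2, 4, 3, 4, 2, 3, 1], 3)
lst[0]=2 != 3: 0 + count([4, 3, 4, 2, 3, 1], 3)
lst[0]=4 != 3: 0 + count([3, 4, 2, 3, 1], 3)
lst[0]=3 == 3: 1 + count([4, 2, 3, 1], 3)
lst[0]=4 != 3: 0 + count([2, 3, 1], 3)
lst[0]=2 != 3: 0 + count([3, 1], 3)
lst[0]=3 == 3: 1 + count([1], 3)
lst[0]=1 != 3: 0 + count([], 3)
= 2


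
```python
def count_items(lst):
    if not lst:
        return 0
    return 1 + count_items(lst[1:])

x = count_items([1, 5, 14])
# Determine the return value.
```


count_items([1, 5, 14])
= 1 + count_items([5, 14])
= 1 + 1 + count_items([14])
= 1 + 1 + 1 + count_items([])
= 1 + 1 + 1 + 0
= 3


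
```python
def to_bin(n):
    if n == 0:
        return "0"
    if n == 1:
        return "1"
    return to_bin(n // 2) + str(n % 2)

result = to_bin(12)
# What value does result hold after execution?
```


to_bin(12)
= to_bin(6) + "0"
= to_bin(3) + "0" + "0"
= to_bin(1) + "1" + "0" + "0"
= "1" + "1" + "0" + "0"
= "1100"


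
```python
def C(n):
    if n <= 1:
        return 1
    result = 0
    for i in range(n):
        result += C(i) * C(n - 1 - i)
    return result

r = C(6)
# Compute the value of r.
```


C(6)
= sum of C(i) * C(6-1-i) for i in 0..5
First compute sub-values bottom-up:
  C(0) = 1, C(1) = 1
  C(2) = 1*1 + 1*1 = 2
  C(3) = 1*2 + 1*1 + 2*1 = 5
  C(4) = 1*5 + 1*2 + 2*1 + 5*1 = 14
  C(5) = 1*14 + 1*5 + 2*2 + 5*1 + 14*1 = 42
Now C(6):
  C(0)*C(5) = 1*42 = 42
  C(1)*C(4) = 1*14 = 14
  C(2)*C(3) = 2*5 = 10
  C(3)*C(2) = 5*2 = 10
  C(4)*C(1) = 14*1 = 14
  C(5)*C(0) = 42*1 = 42
= 42 + 14 + 10 + 10 + 14 + 42
= 132


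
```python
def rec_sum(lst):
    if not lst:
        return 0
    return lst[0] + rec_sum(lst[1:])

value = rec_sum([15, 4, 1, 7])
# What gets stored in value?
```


rec_sum([15, 4, 1, 7])
= 15 + rec_sum([4, 1, 7])
= 15 + 4 + rec_sum([1, 7])
= 15 + 4 + 1 + rec_sum([7])
= 15 + 4 + 1 + 7 + rec_sum([])
= 15 + 4 + 1 + 7 + 0
= 27


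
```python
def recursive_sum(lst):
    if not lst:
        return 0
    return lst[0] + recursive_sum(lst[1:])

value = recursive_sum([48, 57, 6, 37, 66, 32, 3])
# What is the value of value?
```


recursive_sum([48, 57, 6, 37, 66, 32, 3])
= 48 + recursive_sum([57, 6, 37, 66, 32, 3])
= 48 + 57 + recursive_sum([6, 37, 66, 32, 3])
= 48 + 57 + 6 + recursive_sum([37, 66, 32, 3])
= 48 + 57 + 6 + 37 + recursive_sum([66, 32, 3])
= 48 + 57 + 6 + 37 + 66 + recursive_sum([32, 3])
= 48 + 57 + 6 + 37 + 66 + 32 + recursive_sum([3])
= 48 + 57 + 6 + 37 + 66 + 32 + 3 + recursive_sum([])
= 48 + 57 + 6 + 37 + 66 + 32 + 3 + 0
= 249


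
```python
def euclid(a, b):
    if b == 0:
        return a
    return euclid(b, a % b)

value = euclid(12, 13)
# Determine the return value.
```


euclid(12, 13)
= euclid(13, 12 % 13) = euclid(13, 12)
= euclid(12, 13 % 12) = euclid(12, 1)
= euclid(1, 12 % 1) = euclid(1, 0)
b == 0, return a = 1


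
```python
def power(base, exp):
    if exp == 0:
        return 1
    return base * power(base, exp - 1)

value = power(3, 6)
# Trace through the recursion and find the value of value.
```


power(3, 6)
= 3 * power(3, 5)
= 3 * 3 * power(3, 4)
= 3 * 3 * 3 * power(3, 3)
= 3 * 3 * 3 * 3 * power(3, 2)
= 3 * 3 * 3 * 3 * 3 * power(3, 1)
= 3 * 3 * 3 * 3 * 3 * 3 * power(3, 0)
= 3 * 3 * 3 * 3 * 3 * 3 * 1
= 729


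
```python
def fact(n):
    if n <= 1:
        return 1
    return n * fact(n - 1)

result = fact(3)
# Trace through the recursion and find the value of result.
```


fact(3)
= 3 * fact(2)
= 3 * 2 * fact(1)
= 3 * 2 * 1
= 6


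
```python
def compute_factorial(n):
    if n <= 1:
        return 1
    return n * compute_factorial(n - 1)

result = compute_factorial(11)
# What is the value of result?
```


compute_factorial(11)
= 11 * compute_factorial(10)
= 11 * 10 * compute_factorial(9)
= 11 * 10 * 9 * compute_factorial(8)
= 11 * 10 * 9 * 8 * compute_factorial(7)
= 11 * 10 * 9 * 8 * 7 * compute_factorial(6)
= 11 * 10 * 9 * 8 * 7 * 6 * compute_factorial(5)
= 11 * 10 * 9 * 8 * 7 * 6 * 5 * compute_factorial(4)
= 11 * 10 * 9 * 8 * 7 * 6 * 5 * 4 * compute_factorial(3)
= 11 * 10 * 9 * 8 * 7 * 6 * 5 * 4 * 3 * compute_factorial(2)
= 11 * 10 * 9 * 8 * 7 * 6 * 5 * 4 * 3 * 2 * compute_factorial(1)
= 11 * 10 * 9 * 8 * 7 * 6 * 5 * 4 * 3 * 2 * 1
= 39916800


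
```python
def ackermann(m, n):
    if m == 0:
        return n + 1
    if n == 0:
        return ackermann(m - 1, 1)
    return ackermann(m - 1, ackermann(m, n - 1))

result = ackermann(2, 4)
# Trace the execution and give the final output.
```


ackermann(2, 4)
= ackermann(1, ackermann(2, 3))
First compute ackermann(2, 3) = 9
= ackermann(1, 9)
= 11


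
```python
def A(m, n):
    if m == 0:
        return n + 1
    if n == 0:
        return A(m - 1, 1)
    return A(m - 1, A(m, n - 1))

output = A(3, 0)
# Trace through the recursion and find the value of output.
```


A(3, 0)
n == 0: return A(2, 1)
= A(2, 1) = 5
= 5


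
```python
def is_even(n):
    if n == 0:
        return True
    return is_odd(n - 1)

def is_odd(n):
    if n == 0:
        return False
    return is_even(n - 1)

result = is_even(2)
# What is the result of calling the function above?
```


is_even(2)
= is_odd(1)
= is_even(0)
n == 0: return True
= True


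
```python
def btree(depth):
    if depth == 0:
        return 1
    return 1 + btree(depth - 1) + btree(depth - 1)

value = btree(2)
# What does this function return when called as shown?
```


btree(2)
= 1 + btree(1) + btree(1)
= 1 + 2 * btree(1)
btree(k) = 2^(k+1) - 1
btree(0) = 1
btree(1) = 3
btree(2) = 7
btree(2) = 2^3 - 1 = 7


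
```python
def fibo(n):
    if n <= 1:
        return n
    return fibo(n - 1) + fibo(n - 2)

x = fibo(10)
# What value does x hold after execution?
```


fibo(10)
= fibo(9) + fibo(8)
= (fibo(8) + fibo(7)) + fibo(8)
Computing bottom-up: fibo(0)=0, fibo(1)=1, fibo(2)=1, fibo(3)=2, fibo(4)=3, fibo(5)=5, fibo(6)=8, fibo(7)=13, fibo(8)=21, fibo(9)=34, fibo(10)=55
= 55


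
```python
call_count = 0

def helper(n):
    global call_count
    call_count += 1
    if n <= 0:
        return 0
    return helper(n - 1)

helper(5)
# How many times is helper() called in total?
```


helper(5) calls helper(4) calls ... calls helper(0)
Total calls: 5 + 1 (for base case) = 6


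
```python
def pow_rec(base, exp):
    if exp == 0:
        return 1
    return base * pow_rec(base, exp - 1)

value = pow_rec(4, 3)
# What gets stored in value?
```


pow_rec(4, 3)
= 4 * pow_rec(4, 2)
= 4 * 4 * pow_rec(4, 1)
= 4 * 4 * 4 * pow_rec(4, 0)
= 4 * 4 * 4 * 1
= 64


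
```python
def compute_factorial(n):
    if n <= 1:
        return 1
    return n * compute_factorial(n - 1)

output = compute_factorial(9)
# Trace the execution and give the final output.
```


compute_factorial(9)
= 9 * compute_factorial(8)
= 9 * 8 * compute_factorial(7)
= 9 * 8 * 7 * compute_factorial(6)
= 9 * 8 * 7 * 6 * compute_factorial(5)
= 9 * 8 * 7 * 6 * 5 * compute_factorial(4)
= 9 * 8 * 7 * 6 * 5 * 4 * compute_factorial(3)
= 9 * 8 * 7 * 6 * 5 * 4 * 3 * compute_factorial(2)
= 9 * 8 * 7 * 6 * 5 * 4 * 3 * 2 * compute_factorial(1)
= 9 * 8 * 7 * 6 * 5 * 4 * 3 * 2 * 1
= 362880


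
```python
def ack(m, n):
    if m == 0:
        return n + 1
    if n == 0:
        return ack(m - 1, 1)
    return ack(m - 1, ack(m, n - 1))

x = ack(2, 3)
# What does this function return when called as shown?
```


ack(2, 3)
= ack(1, ack(2, 2))
First compute ack(2, 2) = 7
= ack(1, 7)
= 9


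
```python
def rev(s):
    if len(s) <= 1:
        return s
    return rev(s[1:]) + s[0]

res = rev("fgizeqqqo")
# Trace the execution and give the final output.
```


rev("fgizeqqqo")
= rev("gizeqqqo") + "f"
= rev("izeqqqo") + "g" + "f"
= rev("zeqqqo") + "i" + "g" + "f"
= rev("eqqqo") + "z" + "i" + "g" + "f"
= rev("qqqo") + "e" + "z" + "i" + "g" + "f"
= rev("qqo") + "q" + "e" + "z" + "i" + "g" + "f"
= rev("qo") + "q" + "q" + "e" + "z" + "i" + "g" + "f"
= rev("o") + "q" + "q" + "q" + "e" + "z" + "i" + "g" + "f"
= "o" + "q" + "q" + "q" + "e" + "z" + "i" + "g" + "f"
= "oqqqezigf"


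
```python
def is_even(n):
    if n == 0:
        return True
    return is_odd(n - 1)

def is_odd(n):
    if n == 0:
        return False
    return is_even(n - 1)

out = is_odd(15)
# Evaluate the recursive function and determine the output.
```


is_odd(15)
= is_even(14)
= is_odd(13)
= is_even(12)
= is_odd(11)
= is_even(10)
= is_odd(9)
= is_even(8)
= is_odd(7)
= is_even(6)
= is_odd(5)
= is_even(4)
= is_odd(3)
= is_even(2)
= is_odd(1)
= is_even(0)
n == 0: return True
= True


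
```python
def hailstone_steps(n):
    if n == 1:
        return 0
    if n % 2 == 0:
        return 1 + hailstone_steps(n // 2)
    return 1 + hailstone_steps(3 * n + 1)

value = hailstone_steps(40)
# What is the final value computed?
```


hailstone_steps(40)
40 is even -> hailstone_steps(20)
20 is even -> hailstone_steps(10)
10 is even -> hailstone_steps(5)
5 is odd -> 3*5+1 = 16 -> hailstone_steps(16)
16 is even -> hailstone_steps(8)
8 is even -> hailstone_steps(4)
4 is even -> hailstone_steps(2)
2 is even -> hailstone_steps(1)
Reached 1 after 8 steps
= 8


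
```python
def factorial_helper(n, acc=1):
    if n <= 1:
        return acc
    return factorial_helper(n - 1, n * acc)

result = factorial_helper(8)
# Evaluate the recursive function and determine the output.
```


factorial_helper(8, 1)
= factorial_helper(7, 8 * 1) = factorial_helper(7, 8)
= factorial_helper(6, 7 * 8) = factorial_helper(6, 56)
= factorial_helper(5, 6 * 56) = factorial_helper(5, 336)
= factorial_helper(4, 5 * 336) = factorial_helper(4, 1680)
= factorial_helper(3, 4 * 1680) = factorial_helper(3, 6720)
= factorial_helper(2, 3 * 6720) = factorial_helper(2, 20160)
= factorial_helper(1, 2 * 20160) = factorial_helper(1, 40320)
n <= 1, return acc = 40320


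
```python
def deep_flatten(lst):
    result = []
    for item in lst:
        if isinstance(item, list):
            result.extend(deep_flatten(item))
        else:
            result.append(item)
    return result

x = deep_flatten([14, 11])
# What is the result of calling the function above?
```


deep_flatten([14, 11])
Processing each element:
  14 is not a list -> append 14
  11 is not a list -> append 11
= [14, 11]


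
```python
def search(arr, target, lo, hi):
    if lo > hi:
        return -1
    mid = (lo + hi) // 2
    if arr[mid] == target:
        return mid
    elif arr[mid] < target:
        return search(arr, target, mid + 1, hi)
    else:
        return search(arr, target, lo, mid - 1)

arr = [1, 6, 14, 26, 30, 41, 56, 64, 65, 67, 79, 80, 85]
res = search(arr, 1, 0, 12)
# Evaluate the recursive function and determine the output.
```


search(arr, 1, 0, 12)
lo=0, hi=12, mid=6, arr[mid]=56
56 > 1, search left half
lo=0, hi=5, mid=2, arr[mid]=14
14 > 1, search left half
lo=0, hi=1, mid=0, arr[mid]=1
arr[0] == 1, found at index 0
= 0


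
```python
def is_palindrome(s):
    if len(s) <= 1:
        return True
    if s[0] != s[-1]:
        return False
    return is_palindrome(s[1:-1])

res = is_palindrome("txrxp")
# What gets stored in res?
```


is_palindrome("txrxp")
"txrxp": s[0]='t' != s[-1]='p' -> False
= False


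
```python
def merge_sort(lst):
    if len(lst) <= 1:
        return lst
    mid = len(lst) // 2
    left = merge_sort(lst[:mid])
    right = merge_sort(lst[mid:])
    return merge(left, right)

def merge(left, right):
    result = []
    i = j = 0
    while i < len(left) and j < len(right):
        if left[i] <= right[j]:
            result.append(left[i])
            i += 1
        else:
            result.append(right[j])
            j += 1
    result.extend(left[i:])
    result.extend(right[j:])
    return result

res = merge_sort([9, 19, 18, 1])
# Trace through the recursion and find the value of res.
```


merge_sort([9, 19, 18, 1])
Split into [9, 19] and [18, 1]
Left sorted: [9, 19]
Right sorted: [1, 18]
Merge [9, 19] and [1, 18]
= [1, 9, 18, 19]


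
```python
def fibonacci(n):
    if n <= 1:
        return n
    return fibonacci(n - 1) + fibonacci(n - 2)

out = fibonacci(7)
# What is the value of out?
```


fibonacci(7)
= fibonacci(6) + fibonacci(5)
= (fibonacci(5) + fibonacci(4)) + fibonacci(5)
Computing bottom-up: fibonacci(0)=0, fibonacci(1)=1, fibonacci(2)=1, fibonacci(3)=2, fibonacci(4)=3, fibonacci(5)=5, fibonacci(6)=8, fibonacci(7)=13
= 13


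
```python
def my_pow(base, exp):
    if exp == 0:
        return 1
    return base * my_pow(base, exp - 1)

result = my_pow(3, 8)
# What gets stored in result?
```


my_pow(3, 8)
= 3 * my_pow(3, 7)
= 3 * 3 * my_pow(3, 6)
= 3 * 3 * 3 * my_pow(3, 5)
= 3 * 3 * 3 * 3 * my_pow(3, 4)
= 3 * 3 * 3 * 3 * 3 * my_pow(3, 3)
= 3 * 3 * 3 * 3 * 3 * 3 * my_pow(3, 2)
= 3 * 3 * 3 * 3 * 3 * 3 * 3 * my_pow(3, 1)
= 3 * 3 * 3 * 3 * 3 * 3 * 3 * 3 * my_pow(3, 0)
= 3 * 3 * 3 * 3 * 3 * 3 * 3 * 3 * 1
= 6561


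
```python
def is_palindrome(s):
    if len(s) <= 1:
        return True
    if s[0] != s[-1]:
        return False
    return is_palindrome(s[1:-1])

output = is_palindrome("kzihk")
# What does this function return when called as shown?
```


is_palindrome("kzihk")
"kzihk": s[0]='k' == s[-1]='k' -> is_palindrome("zih")
"zih": s[0]='z' != s[-1]='h' -> False
= False


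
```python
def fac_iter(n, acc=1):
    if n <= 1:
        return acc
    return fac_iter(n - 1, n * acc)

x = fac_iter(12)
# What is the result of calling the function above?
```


fac_iter(12, 1)
= fac_iter(11, 12 * 1) = fac_iter(11, 12)
= fac_iter(10, 11 * 12) = fac_iter(10, 132)
= fac_iter(9, 10 * 132) = fac_iter(9, 1320)
= fac_iter(8, 9 * 1320) = fac_iter(8, 11880)
= fac_iter(7, 8 * 11880) = fac_iter(7, 95040)
= fac_iter(6, 7 * 95040) = fac_iter(6, 665280)
= fac_iter(5, 6 * 665280) = fac_iter(5, 3991680)
= fac_iter(4, 5 * 3991680) = fac_iter(4, 19958400)
= fac_iter(3, 4 * 19958400) = fac_iter(3, 79833600)
= fac_iter(2, 3 * 79833600) = fac_iter(2, 239500800)
= fac_iter(1, 2 * 239500800) = fac_iter(1, 479001600)
n <= 1, return acc = 479001600


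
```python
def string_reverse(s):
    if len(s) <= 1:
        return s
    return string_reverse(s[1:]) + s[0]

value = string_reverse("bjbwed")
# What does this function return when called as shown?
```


string_reverse("bjbwed")
= string_reverse("jbwed") + "b"
= string_reverse("bwed") + "j" + "b"
= string_reverse("wed") + "b" + "j" + "b"
= string_reverse("ed") + "w" + "b" + "j" + "b"
= string_reverse("d") + "e" + "w" + "b" + "j" + "b"
= "d" + "e" + "w" + "b" + "j" + "b"
= "dewbjb"


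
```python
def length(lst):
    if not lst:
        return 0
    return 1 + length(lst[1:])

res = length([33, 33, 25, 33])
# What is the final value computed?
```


length([33, 33, 25, 33])
= 1 + length([33, 25, 33])
= 1 + 1 + length([25, 33])
= 1 + 1 + 1 + length([33])
= 1 + 1 + 1 + 1 + length([])
= 1 + 1 + 1 + 1 + 0
= 4


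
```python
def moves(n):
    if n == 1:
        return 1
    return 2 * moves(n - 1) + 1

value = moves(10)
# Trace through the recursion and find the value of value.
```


moves(10)
= 2 * moves(9) + 1
= 2 * (2 * moves(8) + 1) + 1
= 2 * (2 * (2 * moves(7) + 1) + 1) + 1
= 2 * (2 * (2 * (2 * moves(6) + 1) + 1) + 1) + 1
= 2 * (2 * (2 * (2 * (2 * moves(5) + 1) + 1) + 1) + 1) + 1
= 2 * (2 * (2 * (2 * (2 * (2 * moves(4) + 1) + 1) + 1) + 1) + 1) + 1
= 2 * (2 * (2 * (2 * (2 * (2 * (2 * moves(3) + 1) + 1) + 1) + 1) + 1) + 1) + 1
= 2 * (2 * (2 * (2 * (2 * (2 * (2 * (2 * moves(2) + 1) + 1) + 1) + 1) + 1) + 1) + 1) + 1
= 2 * (2 * (2 * (2 * (2 * (2 * (2 * (2 * (2 * moves(1) + 1) + 1) + 1) + 1) + 1) + 1) + 1) + 1) + 1
Now compute bottom-up:
moves(1) = 1
moves(2) = 2 * 1 + 1 = 3
moves(3) = 2 * 3 + 1 = 7
moves(4) = 2 * 7 + 1 = 15
moves(5) = 2 * 15 + 1 = 31
moves(6) = 2 * 31 + 1 = 63
moves(7) = 2 * 63 + 1 = 127
moves(8) = 2 * 127 + 1 = 255
moves(9) = 2 * 255 + 1 = 511
moves(10) = 2 * 511 + 1 = 1023
= 1023


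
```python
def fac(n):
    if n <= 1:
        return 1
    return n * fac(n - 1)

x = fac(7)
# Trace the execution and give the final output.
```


fac(7)
= 7 * fac(6)
= 7 * 6 * fac(5)
= 7 * 6 * 5 * fac(4)
= 7 * 6 * 5 * 4 * fac(3)
= 7 * 6 * 5 * 4 * 3 * fac(2)
= 7 * 6 * 5 * 4 * 3 * 2 * fac(1)
= 7 * 6 * 5 * 4 * 3 * 2 * 1
= 5040


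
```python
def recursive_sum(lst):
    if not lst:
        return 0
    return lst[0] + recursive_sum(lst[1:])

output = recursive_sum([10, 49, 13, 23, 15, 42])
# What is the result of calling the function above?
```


recursive_sum([10, 49, 13, 23, 15, 42])
= 10 + recursive_sum([49, 13, 23, 15, 42])
= 10 + 49 + recursive_sum([13, 23, 15, 42])
= 10 + 49 + 13 + recursive_sum([23, 15, 42])
= 10 + 49 + 13 + 23 + recursive_sum([15, 42])
= 10 + 49 + 13 + 23 + 15 + recursive_sum([42])
= 10 + 49 + 13 + 23 + 15 + 42 + recursive_sum([])
= 10 + 49 + 13 + 23 + 15 + 42 + 0
= 152


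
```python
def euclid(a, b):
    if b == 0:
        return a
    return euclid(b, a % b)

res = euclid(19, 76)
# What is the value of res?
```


euclid(19, 76)
= euclid(76, 19 % 76) = euclid(76, 19)
= euclid(19, 76 % 19) = euclid(19, 0)
b == 0, return a = 19


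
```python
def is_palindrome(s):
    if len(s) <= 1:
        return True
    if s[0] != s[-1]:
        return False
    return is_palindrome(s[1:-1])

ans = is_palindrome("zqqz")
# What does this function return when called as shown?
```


is_palindrome("zqqz")
"zqqz": s[0]='z' == s[-1]='z' -> is_palindrome("qq")
"qq": s[0]='q' == s[-1]='q' -> is_palindrome("")
"": len <= 1 -> True
= True


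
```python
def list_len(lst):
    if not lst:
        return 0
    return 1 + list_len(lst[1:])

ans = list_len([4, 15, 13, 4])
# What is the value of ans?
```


list_len([4, 15, 13, 4])
= 1 + list_len([15, 13, 4])
= 1 + 1 + list_len([13, 4])
= 1 + 1 + 1 + list_len([4])
= 1 + 1 + 1 + 1 + list_len([])
= 1 + 1 + 1 + 1 + 0
= 4


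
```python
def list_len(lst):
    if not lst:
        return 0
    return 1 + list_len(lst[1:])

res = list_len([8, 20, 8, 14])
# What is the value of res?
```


list_len([8, 20, 8, 14])
= 1 + list_len([20, 8, 14])
= 1 + 1 + list_len([8, 14])
= 1 + 1 + 1 + list_len([14])
= 1 + 1 + 1 + 1 + list_len([])
= 1 + 1 + 1 + 1 + 0
= 4


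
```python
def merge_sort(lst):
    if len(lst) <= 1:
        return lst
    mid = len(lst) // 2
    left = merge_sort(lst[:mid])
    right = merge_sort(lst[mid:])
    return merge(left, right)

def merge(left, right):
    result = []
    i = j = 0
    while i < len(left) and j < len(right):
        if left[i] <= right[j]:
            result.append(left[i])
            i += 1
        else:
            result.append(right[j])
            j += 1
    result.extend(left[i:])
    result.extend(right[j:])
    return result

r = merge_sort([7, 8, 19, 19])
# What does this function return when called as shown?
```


merge_sort([7, 8, 19, 19])
Split into [7, 8] and [19, 19]
Left sorted: [7, 8]
Right sorted: [19, 19]
Merge [7, 8] and [19, 19]
= [7, 8, 19, 19]


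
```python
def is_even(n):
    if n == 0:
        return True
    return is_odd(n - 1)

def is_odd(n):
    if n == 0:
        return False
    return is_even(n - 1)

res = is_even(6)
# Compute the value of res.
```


is_even(6)
= is_odd(5)
= is_even(4)
= is_odd(3)
= is_even(2)
= is_odd(1)
= is_even(0)
n == 0: return True
= True


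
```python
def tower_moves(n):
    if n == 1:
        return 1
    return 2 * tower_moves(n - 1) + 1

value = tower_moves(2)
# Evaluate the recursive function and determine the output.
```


tower_moves(2)
= 2 * tower_moves(1) + 1
Now compute bottom-up:
tower_moves(1) = 1
tower_moves(2) = 2 * 1 + 1 = 3
= 3


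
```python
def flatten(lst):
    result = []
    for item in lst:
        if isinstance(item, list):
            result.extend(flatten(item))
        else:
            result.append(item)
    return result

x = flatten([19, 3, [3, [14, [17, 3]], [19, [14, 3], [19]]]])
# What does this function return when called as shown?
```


flatten([19, 3, [3, [14, [17, 3]], [19, [14, 3], [19]]]])
Processing each element:
  19 is not a list -> append 19
  3 is not a list -> append 3
  [3, [14, [17, 3]], [19, [14, 3], [19]]] is a list -> flatten recursively -> [3, 14, 17, 3, 19, 14, 3, 19]
= [19, 3, 3, 14, 17, 3, 19, 14, 3, 19]


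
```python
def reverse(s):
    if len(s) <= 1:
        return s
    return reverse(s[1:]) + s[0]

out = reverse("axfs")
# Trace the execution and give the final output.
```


reverse("axfs")
= reverse("xfs") + "a"
= reverse("fs") + "x" + "a"
= reverse("s") + "f" + "x" + "a"
= "s" + "f" + "x" + "a"
= "sfxa"


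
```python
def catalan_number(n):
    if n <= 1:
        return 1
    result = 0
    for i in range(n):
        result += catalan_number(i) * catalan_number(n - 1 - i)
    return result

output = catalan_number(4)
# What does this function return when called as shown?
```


catalan_number(4)
= sum of catalan_number(i) * catalan_number(4-1-i) for i in 0..3
First compute sub-values bottom-up:
  catalan_number(0) = 1, catalan_number(1) = 1
  catalan_number(2) = 1*1 + 1*1 = 2
  catalan_number(3) = 1*2 + 1*1 + 2*1 = 5
Now catalan_number(4):
  catalan_number(0)*catalan_number(3) = 1*5 = 5
  catalan_number(1)*catalan_number(2) = 1*2 = 2
  catalan_number(2)*catalan_number(1) = 2*1 = 2
  catalan_number(3)*catalan_number(0) = 5*1 = 5
= 5 + 2 + 2 + 5
= 14


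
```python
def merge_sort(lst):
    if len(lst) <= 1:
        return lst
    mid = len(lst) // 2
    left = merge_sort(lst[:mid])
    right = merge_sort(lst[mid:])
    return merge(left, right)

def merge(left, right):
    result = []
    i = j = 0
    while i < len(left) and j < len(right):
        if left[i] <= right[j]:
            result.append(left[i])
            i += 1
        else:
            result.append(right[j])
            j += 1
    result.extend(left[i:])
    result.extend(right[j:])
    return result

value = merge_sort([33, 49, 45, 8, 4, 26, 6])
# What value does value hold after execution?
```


merge_sort([33, 49, 45, 8, 4, 26, 6])
Split into [33, 49, 45] and [8, 4, 26, 6]
Left sorted: [33, 45, 49]
Right sorted: [4, 6, 8, 26]
Merge [33, 45, 49] and [4, 6, 8, 26]
= [4, 6, 8, 26, 33, 45, 49]


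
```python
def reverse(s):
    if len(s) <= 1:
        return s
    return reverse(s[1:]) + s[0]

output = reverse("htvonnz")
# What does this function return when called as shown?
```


reverse("htvonnz")
= reverse("tvonnz") + "h"
= reverse("vonnz") + "t" + "h"
= reverse("onnz") + "v" + "t" + "h"
= reverse("nnz") + "o" + "v" + "t" + "h"
= reverse("nz") + "n" + "o" + "v" + "t" + "h"
= reverse("z") + "n" + "n" + "o" + "v" + "t" + "h"
= "z" + "n" + "n" + "o" + "v" + "t" + "h"
= "znnovth"


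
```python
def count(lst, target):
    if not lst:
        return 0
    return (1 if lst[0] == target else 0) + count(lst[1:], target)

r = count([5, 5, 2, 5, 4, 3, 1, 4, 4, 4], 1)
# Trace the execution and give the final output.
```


count([5, 5, 2, 5, 4, 3, 1, 4, 4, 4], 1)
lst[0]=5 != 1: 0 + count([5, 2, 5, 4, 3, 1, 4, 4, 4], 1)
lst[0]=5 != 1: 0 + count([2, 5, 4, 3, 1, 4, 4, 4], 1)
lst[0]=2 != 1: 0 + count([5, 4, 3, 1, 4, 4, 4], 1)
lst[0]=5 != 1: 0 + count([4, 3, 1, 4, 4, 4], 1)
lst[0]=4 != 1: 0 + count([3, 1, 4, 4, 4], 1)
lst[0]=3 != 1: 0 + count([1, 4, 4, 4], 1)
lst[0]=1 == 1: 1 + count([4, 4, 4], 1)
lst[0]=4 != 1: 0 + count([4, 4], 1)
lst[0]=4 != 1: 0 + count([4], 1)
lst[0]=4 != 1: 0 + count([], 1)
= 1


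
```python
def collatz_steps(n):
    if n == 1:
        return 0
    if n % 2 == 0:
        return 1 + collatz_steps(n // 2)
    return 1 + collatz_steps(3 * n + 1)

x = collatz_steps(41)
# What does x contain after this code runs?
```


collatz_steps(41)
41 is odd -> 3*41+1 = 124 -> collatz_steps(124)
124 is even -> collatz_steps(62)
62 is even -> collatz_steps(31)
31 is odd -> 3*31+1 = 94 -> collatz_steps(94)
94 is even -> collatz_steps(47)
47 is odd -> 3*47+1 = 142 -> collatz_steps(142)
142 is even -> collatz_steps(71)
71 is odd -> 3*71+1 = 214 -> collatz_steps(214)
214 is even -> collatz_steps(107)
107 is odd -> 3*107+1 = 322 -> collatz_steps(322)
322 is even -> collatz_steps(161)
161 is odd -> 3*161+1 = 484 -> collatz_steps(484)
484 is even -> collatz_steps(242)
242 is even -> collatz_steps(121)
121 is odd -> 3*121+1 = 364 -> collatz_steps(364)
364 is even -> collatz_steps(182)
182 is even -> collatz_steps(91)
91 is odd -> 3*91+1 = 274 -> collatz_steps(274)
274 is even -> collatz_steps(137)
137 is odd -> 3*137+1 = 412 -> collatz_steps(412)
412 is even -> collatz_steps(206)
206 is even -> collatz_steps(103)
103 is odd -> 3*103+1 = 310 -> collatz_steps(310)
310 is even -> collatz_steps(155)
155 is odd -> 3*155+1 = 466 -> collatz_steps(466)
466 is even -> collatz_steps(233)
233 is odd -> 3*233+1 = 700 -> collatz_steps(700)
700 is even -> collatz_steps(350)
350 is even -> collatz_steps(175)
175 is odd -> 3*175+1 = 526 -> collatz_steps(526)
526 is even -> collatz_steps(263)
263 is odd -> 3*263+1 = 790 -> collatz_steps(790)
790 is even -> collatz_steps(395)
395 is odd -> 3*395+1 = 1186 -> collatz_steps(1186)
1186 is even -> collatz_steps(593)
593 is odd -> 3*593+1 = 1780 -> collatz_steps(1780)
1780 is even -> collatz_steps(890)
890 is even -> collatz_steps(445)
445 is odd -> 3*445+1 = 1336 -> collatz_steps(1336)
1336 is even -> collatz_steps(668)
668 is even -> collatz_steps(334)
334 is even -> collatz_steps(167)
167 is odd -> 3*167+1 = 502 -> collatz_steps(502)
502 is even -> collatz_steps(251)
251 is odd -> 3*251+1 = 754 -> collatz_steps(754)
754 is even -> collatz_steps(377)
377 is odd -> 3*377+1 = 1132 -> collatz_steps(1132)
1132 is even -> collatz_steps(566)
566 is even -> collatz_steps(283)
283 is odd -> 3*283+1 = 850 -> collatz_steps(850)
850 is even -> collatz_steps(425)
425 is odd -> 3*425+1 = 1276 -> collatz_steps(1276)
1276 is even -> collatz_steps(638)
638 is even -> collatz_steps(319)
319 is odd -> 3*319+1 = 958 -> collatz_steps(958)
958 is even -> collatz_steps(479)
479 is odd -> 3*479+1 = 1438 -> collatz_steps(1438)
1438 is even -> collatz_steps(719)
719 is odd -> 3*719+1 = 2158 -> collatz_steps(2158)
2158 is even -> collatz_steps(1079)
1079 is odd -> 3*1079+1 = 3238 -> collatz_steps(3238)
3238 is even -> collatz_steps(1619)
1619 is odd -> 3*1619+1 = 4858 -> collatz_steps(4858)
4858 is even -> collatz_steps(2429)
2429 is odd -> 3*2429+1 = 7288 -> collatz_steps(7288)
7288 is even -> collatz_steps(3644)
3644 is even -> collatz_steps(1822)
1822 is even -> collatz_steps(911)
911 is odd -> 3*911+1 = 2734 -> collatz_steps(2734)
2734 is even -> collatz_steps(1367)
1367 is odd -> 3*1367+1 = 4102 -> collatz_steps(4102)
4102 is even -> collatz_steps(2051)
2051 is odd -> 3*2051+1 = 6154 -> collatz_steps(6154)
6154 is even -> collatz_steps(3077)
3077 is odd -> 3*3077+1 = 9232 -> collatz_steps(9232)
9232 is even -> collatz_steps(4616)
4616 is even -> collatz_steps(2308)
2308 is even -> collatz_steps(1154)
1154 is even -> collatz_steps(577)
577 is odd -> 3*577+1 = 1732 -> collatz_steps(1732)
1732 is even -> collatz_steps(866)
866 is even -> collatz_steps(433)
433 is odd -> 3*433+1 = 1300 -> collatz_steps(1300)
1300 is even -> collatz_steps(650)
650 is even -> collatz_steps(325)
325 is odd -> 3*325+1 = 976 -> collatz_steps(976)
976 is even -> collatz_steps(488)
488 is even -> collatz_steps(244)
244 is even -> collatz_steps(122)
122 is even -> collatz_steps(61)
61 is odd -> 3*61+1 = 184 -> collatz_steps(184)
184 is even -> collatz_steps(92)
92 is even -> collatz_steps(46)
46 is even -> collatz_steps(23)
23 is odd -> 3*23+1 = 70 -> collatz_steps(70)
70 is even -> collatz_steps(35)
35 is odd -> 3*35+1 = 106 -> collatz_steps(106)
106 is even -> collatz_steps(53)
53 is odd -> 3*53+1 = 160 -> collatz_steps(160)
160 is even -> collatz_steps(80)
80 is even -> collatz_steps(40)
40 is even -> collatz_steps(20)
20 is even -> collatz_steps(10)
10 is even -> collatz_steps(5)
5 is odd -> 3*5+1 = 16 -> collatz_steps(16)
16 is even -> collatz_steps(8)
8 is even -> collatz_steps(4)
4 is even -> collatz_steps(2)
2 is even -> collatz_steps(1)
Reached 1 after 109 steps
= 109


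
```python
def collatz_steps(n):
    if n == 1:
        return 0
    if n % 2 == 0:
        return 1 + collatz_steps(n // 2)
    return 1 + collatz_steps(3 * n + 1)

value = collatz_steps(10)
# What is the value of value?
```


collatz_steps(10)
10 is even -> collatz_steps(5)
5 is odd -> 3*5+1 = 16 -> collatz_steps(16)
16 is even -> collatz_steps(8)
8 is even -> collatz_steps(4)
4 is even -> collatz_steps(2)
2 is even -> collatz_steps(1)
Reached 1 after 6 steps
= 6


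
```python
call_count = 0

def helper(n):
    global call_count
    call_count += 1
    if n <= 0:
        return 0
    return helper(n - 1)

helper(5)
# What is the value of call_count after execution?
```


helper(5) calls helper(4) calls ... calls helper(0)
Total calls: 5 + 1 (for base case) = 6


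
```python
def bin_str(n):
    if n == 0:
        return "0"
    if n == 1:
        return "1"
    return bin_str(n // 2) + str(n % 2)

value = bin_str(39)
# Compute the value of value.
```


bin_str(39)
= bin_str(19) + "1"
= bin_str(9) + "1" + "1"
= bin_str(4) + "1" + "1" + "1"
= bin_str(2) + "0" + "1" + "1" + "1"
= bin_str(1) + "0" + "0" + "1" + "1" + "1"
= "1" + "0" + "0" + "1" + "1" + "1"
= "100111"


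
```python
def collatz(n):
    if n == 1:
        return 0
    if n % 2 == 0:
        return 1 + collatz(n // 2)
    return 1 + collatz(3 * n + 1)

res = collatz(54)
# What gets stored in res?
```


collatz(54)
54 is even -> collatz(27)
27 is odd -> 3*27+1 = 82 -> collatz(82)
82 is even -> collatz(41)
41 is odd -> 3*41+1 = 124 -> collatz(124)
124 is even -> collatz(62)
62 is even -> collatz(31)
31 is odd -> 3*31+1 = 94 -> collatz(94)
94 is even -> collatz(47)
47 is odd -> 3*47+1 = 142 -> collatz(142)
142 is even -> collatz(71)
71 is odd -> 3*71+1 = 214 -> collatz(214)
214 is even -> collatz(107)
107 is odd -> 3*107+1 = 322 -> collatz(322)
322 is even -> collatz(161)
161 is odd -> 3*161+1 = 484 -> collatz(484)
484 is even -> collatz(242)
242 is even -> collatz(121)
121 is odd -> 3*121+1 = 364 -> collatz(364)
364 is even -> collatz(182)
182 is even -> collatz(91)
91 is odd -> 3*91+1 = 274 -> collatz(274)
274 is even -> collatz(137)
137 is odd -> 3*137+1 = 412 -> collatz(412)
412 is even -> collatz(206)
206 is even -> collatz(103)
103 is odd -> 3*103+1 = 310 -> collatz(310)
310 is even -> collatz(155)
155 is odd -> 3*155+1 = 466 -> collatz(466)
466 is even -> collatz(233)
233 is odd -> 3*233+1 = 700 -> collatz(700)
700 is even -> collatz(350)
350 is even -> collatz(175)
175 is odd -> 3*175+1 = 526 -> collatz(526)
526 is even -> collatz(263)
263 is odd -> 3*263+1 = 790 -> collatz(790)
790 is even -> collatz(395)
395 is odd -> 3*395+1 = 1186 -> collatz(1186)
1186 is even -> collatz(593)
593 is odd -> 3*593+1 = 1780 -> collatz(1780)
1780 is even -> collatz(890)
890 is even -> collatz(445)
445 is odd -> 3*445+1 = 1336 -> collatz(1336)
1336 is even -> collatz(668)
668 is even -> collatz(334)
334 is even -> collatz(167)
167 is odd -> 3*167+1 = 502 -> collatz(502)
502 is even -> collatz(251)
251 is odd -> 3*251+1 = 754 -> collatz(754)
754 is even -> collatz(377)
377 is odd -> 3*377+1 = 1132 -> collatz(1132)
1132 is even -> collatz(566)
566 is even -> collatz(283)
283 is odd -> 3*283+1 = 850 -> collatz(850)
850 is even -> collatz(425)
425 is odd -> 3*425+1 = 1276 -> collatz(1276)
1276 is even -> collatz(638)
638 is even -> collatz(319)
319 is odd -> 3*319+1 = 958 -> collatz(958)
958 is even -> collatz(479)
479 is odd -> 3*479+1 = 1438 -> collatz(1438)
1438 is even -> collatz(719)
719 is odd -> 3*719+1 = 2158 -> collatz(2158)
2158 is even -> collatz(1079)
1079 is odd -> 3*1079+1 = 3238 -> collatz(3238)
3238 is even -> collatz(1619)
1619 is odd -> 3*1619+1 = 4858 -> collatz(4858)
4858 is even -> collatz(2429)
2429 is odd -> 3*2429+1 = 7288 -> collatz(7288)
7288 is even -> collatz(3644)
3644 is even -> collatz(1822)
1822 is even -> collatz(911)
911 is odd -> 3*911+1 = 2734 -> collatz(2734)
2734 is even -> collatz(1367)
1367 is odd -> 3*1367+1 = 4102 -> collatz(4102)
4102 is even -> collatz(2051)
2051 is odd -> 3*2051+1 = 6154 -> collatz(6154)
6154 is even -> collatz(3077)
3077 is odd -> 3*3077+1 = 9232 -> collatz(9232)
9232 is even -> collatz(4616)
4616 is even -> collatz(2308)
2308 is even -> collatz(1154)
1154 is even -> collatz(577)
577 is odd -> 3*577+1 = 1732 -> collatz(1732)
1732 is even -> collatz(866)
866 is even -> collatz(433)
433 is odd -> 3*433+1 = 1300 -> collatz(1300)
1300 is even -> collatz(650)
650 is even -> collatz(325)
325 is odd -> 3*325+1 = 976 -> collatz(976)
976 is even -> collatz(488)
488 is even -> collatz(244)
244 is even -> collatz(122)
122 is even -> collatz(61)
61 is odd -> 3*61+1 = 184 -> collatz(184)
184 is even -> collatz(92)
92 is even -> collatz(46)
46 is even -> collatz(23)
23 is odd -> 3*23+1 = 70 -> collatz(70)
70 is even -> collatz(35)
35 is odd -> 3*35+1 = 106 -> collatz(106)
106 is even -> collatz(53)
53 is odd -> 3*53+1 = 160 -> collatz(160)
160 is even -> collatz(80)
80 is even -> collatz(40)
40 is even -> collatz(20)
20 is even -> collatz(10)
10 is even -> collatz(5)
5 is odd -> 3*5+1 = 16 -> collatz(16)
16 is even -> collatz(8)
8 is even -> collatz(4)
4 is even -> collatz(2)
2 is even -> collatz(1)
Reached 1 after 112 steps
= 112
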